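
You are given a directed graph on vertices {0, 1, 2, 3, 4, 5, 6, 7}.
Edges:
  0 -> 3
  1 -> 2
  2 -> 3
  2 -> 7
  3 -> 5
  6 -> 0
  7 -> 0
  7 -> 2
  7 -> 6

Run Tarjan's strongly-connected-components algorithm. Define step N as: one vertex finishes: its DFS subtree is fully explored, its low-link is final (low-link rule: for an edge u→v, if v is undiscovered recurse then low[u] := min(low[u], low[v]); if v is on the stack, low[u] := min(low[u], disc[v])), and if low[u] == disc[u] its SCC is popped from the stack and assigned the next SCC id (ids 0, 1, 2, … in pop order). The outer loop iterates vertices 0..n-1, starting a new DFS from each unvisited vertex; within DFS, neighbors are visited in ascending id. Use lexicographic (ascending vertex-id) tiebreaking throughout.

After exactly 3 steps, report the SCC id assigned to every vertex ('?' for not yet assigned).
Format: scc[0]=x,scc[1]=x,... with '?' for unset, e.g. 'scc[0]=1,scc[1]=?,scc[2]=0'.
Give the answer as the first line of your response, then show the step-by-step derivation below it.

scc[0]=2,scc[1]=?,scc[2]=?,scc[3]=1,scc[4]=?,scc[5]=0,scc[6]=?,scc[7]=?

step 1: low=(low[0]=0,low[1]=?,low[2]=?,low[3]=1,low[4]=?,low[5]=2,low[6]=?,low[7]=?); scc=(scc[0]=?,scc[1]=?,scc[2]=?,scc[3]=?,scc[4]=?,scc[5]=0,scc[6]=?,scc[7]=?)
step 2: low=(low[0]=0,low[1]=?,low[2]=?,low[3]=1,low[4]=?,low[5]=2,low[6]=?,low[7]=?); scc=(scc[0]=?,scc[1]=?,scc[2]=?,scc[3]=1,scc[4]=?,scc[5]=0,scc[6]=?,scc[7]=?)
step 3: low=(low[0]=0,low[1]=?,low[2]=?,low[3]=1,low[4]=?,low[5]=2,low[6]=?,low[7]=?); scc=(scc[0]=2,scc[1]=?,scc[2]=?,scc[3]=1,scc[4]=?,scc[5]=0,scc[6]=?,scc[7]=?)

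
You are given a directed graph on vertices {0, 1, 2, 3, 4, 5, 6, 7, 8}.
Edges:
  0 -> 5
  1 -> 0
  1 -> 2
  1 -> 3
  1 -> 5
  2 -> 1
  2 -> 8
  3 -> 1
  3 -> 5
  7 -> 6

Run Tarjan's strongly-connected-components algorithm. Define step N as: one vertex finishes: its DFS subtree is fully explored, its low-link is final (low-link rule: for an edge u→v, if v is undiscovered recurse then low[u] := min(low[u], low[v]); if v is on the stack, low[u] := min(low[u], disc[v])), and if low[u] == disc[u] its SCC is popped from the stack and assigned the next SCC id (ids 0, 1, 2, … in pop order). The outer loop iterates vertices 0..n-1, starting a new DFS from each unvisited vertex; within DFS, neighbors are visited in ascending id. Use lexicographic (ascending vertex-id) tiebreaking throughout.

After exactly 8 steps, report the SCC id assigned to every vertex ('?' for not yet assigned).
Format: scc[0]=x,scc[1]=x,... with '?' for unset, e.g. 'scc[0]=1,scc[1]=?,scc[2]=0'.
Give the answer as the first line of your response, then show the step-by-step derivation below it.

scc[0]=1,scc[1]=3,scc[2]=3,scc[3]=3,scc[4]=4,scc[5]=0,scc[6]=5,scc[7]=?,scc[8]=2

step 1: low=(low[0]=0,low[1]=?,low[2]=?,low[3]=?,low[4]=?,low[5]=1,low[6]=?,low[7]=?,low[8]=?); scc=(scc[0]=?,scc[1]=?,scc[2]=?,scc[3]=?,scc[4]=?,scc[5]=0,scc[6]=?,scc[7]=?,scc[8]=?)
step 2: low=(low[0]=0,low[1]=?,low[2]=?,low[3]=?,low[4]=?,low[5]=1,low[6]=?,low[7]=?,low[8]=?); scc=(scc[0]=1,scc[1]=?,scc[2]=?,scc[3]=?,scc[4]=?,scc[5]=0,scc[6]=?,scc[7]=?,scc[8]=?)
step 3: low=(low[0]=0,low[1]=2,low[2]=2,low[3]=?,low[4]=?,low[5]=1,low[6]=?,low[7]=?,low[8]=4); scc=(scc[0]=1,scc[1]=?,scc[2]=?,scc[3]=?,scc[4]=?,scc[5]=0,scc[6]=?,scc[7]=?,scc[8]=2)
step 4: low=(low[0]=0,low[1]=2,low[2]=2,low[3]=?,low[4]=?,low[5]=1,low[6]=?,low[7]=?,low[8]=4); scc=(scc[0]=1,scc[1]=?,scc[2]=?,scc[3]=?,scc[4]=?,scc[5]=0,scc[6]=?,scc[7]=?,scc[8]=2)
step 5: low=(low[0]=0,low[1]=2,low[2]=2,low[3]=2,low[4]=?,low[5]=1,low[6]=?,low[7]=?,low[8]=4); scc=(scc[0]=1,scc[1]=?,scc[2]=?,scc[3]=?,scc[4]=?,scc[5]=0,scc[6]=?,scc[7]=?,scc[8]=2)
step 6: low=(low[0]=0,low[1]=2,low[2]=2,low[3]=2,low[4]=?,low[5]=1,low[6]=?,low[7]=?,low[8]=4); scc=(scc[0]=1,scc[1]=3,scc[2]=3,scc[3]=3,scc[4]=?,scc[5]=0,scc[6]=?,scc[7]=?,scc[8]=2)
step 7: low=(low[0]=0,low[1]=2,low[2]=2,low[3]=2,low[4]=6,low[5]=1,low[6]=?,low[7]=?,low[8]=4); scc=(scc[0]=1,scc[1]=3,scc[2]=3,scc[3]=3,scc[4]=4,scc[5]=0,scc[6]=?,scc[7]=?,scc[8]=2)
step 8: low=(low[0]=0,low[1]=2,low[2]=2,low[3]=2,low[4]=6,low[5]=1,low[6]=7,low[7]=?,low[8]=4); scc=(scc[0]=1,scc[1]=3,scc[2]=3,scc[3]=3,scc[4]=4,scc[5]=0,scc[6]=5,scc[7]=?,scc[8]=2)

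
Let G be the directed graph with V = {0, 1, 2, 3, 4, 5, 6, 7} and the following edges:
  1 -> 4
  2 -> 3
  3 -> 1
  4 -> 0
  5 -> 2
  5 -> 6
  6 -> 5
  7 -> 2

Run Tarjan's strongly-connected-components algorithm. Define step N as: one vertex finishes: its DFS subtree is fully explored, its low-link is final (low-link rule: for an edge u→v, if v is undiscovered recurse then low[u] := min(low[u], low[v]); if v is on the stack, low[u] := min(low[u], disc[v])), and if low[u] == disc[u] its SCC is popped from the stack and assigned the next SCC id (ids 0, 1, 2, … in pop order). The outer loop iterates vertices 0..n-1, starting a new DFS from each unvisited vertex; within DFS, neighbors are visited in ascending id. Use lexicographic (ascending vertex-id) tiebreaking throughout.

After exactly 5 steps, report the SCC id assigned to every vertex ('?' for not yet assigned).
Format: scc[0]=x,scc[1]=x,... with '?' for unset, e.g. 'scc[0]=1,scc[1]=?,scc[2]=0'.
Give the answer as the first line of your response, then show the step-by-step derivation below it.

scc[0]=0,scc[1]=2,scc[2]=4,scc[3]=3,scc[4]=1,scc[5]=?,scc[6]=?,scc[7]=?

step 1: low=(low[0]=0,low[1]=?,low[2]=?,low[3]=?,low[4]=?,low[5]=?,low[6]=?,low[7]=?); scc=(scc[0]=0,scc[1]=?,scc[2]=?,scc[3]=?,scc[4]=?,scc[5]=?,scc[6]=?,scc[7]=?)
step 2: low=(low[0]=0,low[1]=1,low[2]=?,low[3]=?,low[4]=2,low[5]=?,low[6]=?,low[7]=?); scc=(scc[0]=0,scc[1]=?,scc[2]=?,scc[3]=?,scc[4]=1,scc[5]=?,scc[6]=?,scc[7]=?)
step 3: low=(low[0]=0,low[1]=1,low[2]=?,low[3]=?,low[4]=2,low[5]=?,low[6]=?,low[7]=?); scc=(scc[0]=0,scc[1]=2,scc[2]=?,scc[3]=?,scc[4]=1,scc[5]=?,scc[6]=?,scc[7]=?)
step 4: low=(low[0]=0,low[1]=1,low[2]=3,low[3]=4,low[4]=2,low[5]=?,low[6]=?,low[7]=?); scc=(scc[0]=0,scc[1]=2,scc[2]=?,scc[3]=3,scc[4]=1,scc[5]=?,scc[6]=?,scc[7]=?)
step 5: low=(low[0]=0,low[1]=1,low[2]=3,low[3]=4,low[4]=2,low[5]=?,low[6]=?,low[7]=?); scc=(scc[0]=0,scc[1]=2,scc[2]=4,scc[3]=3,scc[4]=1,scc[5]=?,scc[6]=?,scc[7]=?)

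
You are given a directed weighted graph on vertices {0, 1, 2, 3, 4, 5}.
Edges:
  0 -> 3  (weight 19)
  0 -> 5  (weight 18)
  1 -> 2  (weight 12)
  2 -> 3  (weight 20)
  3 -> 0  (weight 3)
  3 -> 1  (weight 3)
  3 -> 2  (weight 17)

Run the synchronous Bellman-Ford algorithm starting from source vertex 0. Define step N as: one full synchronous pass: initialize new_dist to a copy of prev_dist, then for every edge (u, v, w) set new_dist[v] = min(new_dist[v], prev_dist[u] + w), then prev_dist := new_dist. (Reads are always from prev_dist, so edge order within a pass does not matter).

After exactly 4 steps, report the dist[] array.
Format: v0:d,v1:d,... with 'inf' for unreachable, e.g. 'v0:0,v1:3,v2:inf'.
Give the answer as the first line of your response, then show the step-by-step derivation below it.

v0:0,v1:22,v2:34,v3:19,v4:inf,v5:18

step 1: dist = v0:0,v1:inf,v2:inf,v3:19,v4:inf,v5:18
step 2: dist = v0:0,v1:22,v2:36,v3:19,v4:inf,v5:18
step 3: dist = v0:0,v1:22,v2:34,v3:19,v4:inf,v5:18
step 4: dist = v0:0,v1:22,v2:34,v3:19,v4:inf,v5:18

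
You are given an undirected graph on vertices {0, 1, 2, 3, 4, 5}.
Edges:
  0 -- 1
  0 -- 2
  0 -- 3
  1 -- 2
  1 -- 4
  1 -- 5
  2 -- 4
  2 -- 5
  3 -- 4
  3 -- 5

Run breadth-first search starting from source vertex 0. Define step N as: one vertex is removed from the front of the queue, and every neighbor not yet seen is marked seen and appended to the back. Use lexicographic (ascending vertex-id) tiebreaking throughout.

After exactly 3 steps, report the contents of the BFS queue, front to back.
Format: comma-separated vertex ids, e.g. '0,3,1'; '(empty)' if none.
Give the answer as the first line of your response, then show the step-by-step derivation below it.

3,4,5

step 1: dequeue 0; queue=[1,2,3]; order=0
step 2: dequeue 1; queue=[2,3,4,5]; order=0,1
step 3: dequeue 2; queue=[3,4,5]; order=0,1,2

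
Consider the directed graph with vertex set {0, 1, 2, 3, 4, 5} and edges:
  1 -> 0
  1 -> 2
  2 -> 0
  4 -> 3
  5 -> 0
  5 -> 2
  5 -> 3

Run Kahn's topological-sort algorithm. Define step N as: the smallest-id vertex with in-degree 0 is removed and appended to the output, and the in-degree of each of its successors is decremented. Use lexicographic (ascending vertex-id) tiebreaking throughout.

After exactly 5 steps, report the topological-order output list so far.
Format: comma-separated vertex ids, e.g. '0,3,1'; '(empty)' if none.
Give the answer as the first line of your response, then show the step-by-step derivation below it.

1,4,5,2,0

step 1: output 1; order=[1]; indeg=(2,0,1,2,0,0)
step 2: output 4; order=[1,4]; indeg=(2,0,1,1,0,0)
step 3: output 5; order=[1,4,5]; indeg=(1,0,0,0,0,0)
step 4: output 2; order=[1,4,5,2]; indeg=(0,0,0,0,0,0)
step 5: output 0; order=[1,4,5,2,0]; indeg=(0,0,0,0,0,0)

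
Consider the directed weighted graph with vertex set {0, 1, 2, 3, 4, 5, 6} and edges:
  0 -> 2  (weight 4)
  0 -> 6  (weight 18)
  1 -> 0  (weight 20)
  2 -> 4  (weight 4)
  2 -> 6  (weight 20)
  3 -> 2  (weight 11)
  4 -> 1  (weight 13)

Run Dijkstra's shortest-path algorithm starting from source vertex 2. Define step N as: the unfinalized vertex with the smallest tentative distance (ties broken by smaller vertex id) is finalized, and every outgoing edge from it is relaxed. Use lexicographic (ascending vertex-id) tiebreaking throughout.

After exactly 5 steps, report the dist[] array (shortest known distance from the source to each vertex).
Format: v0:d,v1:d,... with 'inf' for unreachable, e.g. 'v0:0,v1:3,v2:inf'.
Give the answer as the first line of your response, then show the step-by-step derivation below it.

v0:37,v1:17,v2:0,v3:inf,v4:4,v5:inf,v6:20

step 1: dist = v0:inf,v1:inf,v2:0,v3:inf,v4:4,v5:inf,v6:20
step 2: dist = v0:inf,v1:17,v2:0,v3:inf,v4:4,v5:inf,v6:20
step 3: dist = v0:37,v1:17,v2:0,v3:inf,v4:4,v5:inf,v6:20
step 4: dist = v0:37,v1:17,v2:0,v3:inf,v4:4,v5:inf,v6:20
step 5: dist = v0:37,v1:17,v2:0,v3:inf,v4:4,v5:inf,v6:20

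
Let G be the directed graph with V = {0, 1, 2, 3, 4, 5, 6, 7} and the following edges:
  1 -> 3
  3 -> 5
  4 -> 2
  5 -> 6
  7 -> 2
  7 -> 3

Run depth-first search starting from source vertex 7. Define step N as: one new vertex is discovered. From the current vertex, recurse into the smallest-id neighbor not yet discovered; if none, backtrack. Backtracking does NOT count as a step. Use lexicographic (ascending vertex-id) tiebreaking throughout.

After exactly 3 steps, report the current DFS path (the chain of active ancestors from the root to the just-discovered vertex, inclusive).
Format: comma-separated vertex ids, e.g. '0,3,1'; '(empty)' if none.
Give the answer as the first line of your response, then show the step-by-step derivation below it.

7,3

step 1: discover 7; path=7; order=7
step 2: discover 2; path=7>2; order=7,2
step 3: discover 3; path=7>3; order=7,2,3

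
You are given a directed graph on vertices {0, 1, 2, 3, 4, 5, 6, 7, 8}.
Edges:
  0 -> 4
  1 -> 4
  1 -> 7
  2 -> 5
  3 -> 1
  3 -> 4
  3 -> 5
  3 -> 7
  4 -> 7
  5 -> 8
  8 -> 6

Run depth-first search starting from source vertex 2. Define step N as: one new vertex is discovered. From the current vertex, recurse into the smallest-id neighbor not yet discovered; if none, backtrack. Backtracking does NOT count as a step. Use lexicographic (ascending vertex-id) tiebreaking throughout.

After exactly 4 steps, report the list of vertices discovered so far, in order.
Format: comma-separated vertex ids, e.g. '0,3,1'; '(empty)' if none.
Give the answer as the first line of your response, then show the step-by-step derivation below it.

2,5,8,6

step 1: discover 2; path=2; order=2
step 2: discover 5; path=2>5; order=2,5
step 3: discover 8; path=2>5>8; order=2,5,8
step 4: discover 6; path=2>5>8>6; order=2,5,8,6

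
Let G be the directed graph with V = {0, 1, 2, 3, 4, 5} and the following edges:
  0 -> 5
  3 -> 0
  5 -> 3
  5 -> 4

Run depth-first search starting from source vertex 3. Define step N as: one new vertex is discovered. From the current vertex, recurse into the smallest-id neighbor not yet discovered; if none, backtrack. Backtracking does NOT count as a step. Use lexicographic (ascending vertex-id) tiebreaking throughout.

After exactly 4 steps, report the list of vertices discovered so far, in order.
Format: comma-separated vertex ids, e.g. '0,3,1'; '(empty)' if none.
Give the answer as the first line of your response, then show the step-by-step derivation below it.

3,0,5,4

step 1: discover 3; path=3; order=3
step 2: discover 0; path=3>0; order=3,0
step 3: discover 5; path=3>0>5; order=3,0,5
step 4: discover 4; path=3>0>5>4; order=3,0,5,4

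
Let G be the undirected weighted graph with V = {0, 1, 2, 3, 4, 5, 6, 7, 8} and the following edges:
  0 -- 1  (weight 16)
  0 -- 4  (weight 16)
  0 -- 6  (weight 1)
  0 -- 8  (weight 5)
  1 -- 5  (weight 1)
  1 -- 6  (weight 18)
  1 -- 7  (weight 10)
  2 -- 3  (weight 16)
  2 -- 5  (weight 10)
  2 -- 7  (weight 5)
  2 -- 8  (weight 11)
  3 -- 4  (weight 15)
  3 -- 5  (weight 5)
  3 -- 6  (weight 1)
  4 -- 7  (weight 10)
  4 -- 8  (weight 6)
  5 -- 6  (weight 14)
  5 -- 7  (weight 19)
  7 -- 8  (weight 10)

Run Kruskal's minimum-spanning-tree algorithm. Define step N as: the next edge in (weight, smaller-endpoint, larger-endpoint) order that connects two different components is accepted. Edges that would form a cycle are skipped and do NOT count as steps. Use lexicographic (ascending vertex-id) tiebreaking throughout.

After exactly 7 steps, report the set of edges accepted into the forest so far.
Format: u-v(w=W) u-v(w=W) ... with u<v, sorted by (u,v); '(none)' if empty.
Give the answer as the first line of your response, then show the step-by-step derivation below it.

0-6(w=1) 0-8(w=5) 1-5(w=1) 2-7(w=5) 3-5(w=5) 3-6(w=1) 4-8(w=6)

step 1: add edge 0-6 (w=1); MST = {0-6(w=1)}
step 2: add edge 1-5 (w=1); MST = {0-6(w=1) 1-5(w=1)}
step 3: add edge 3-6 (w=1); MST = {0-6(w=1) 1-5(w=1) 3-6(w=1)}
step 4: add edge 0-8 (w=5); MST = {0-6(w=1) 0-8(w=5) 1-5(w=1) 3-6(w=1)}
step 5: add edge 2-7 (w=5); MST = {0-6(w=1) 0-8(w=5) 1-5(w=1) 2-7(w=5) 3-6(w=1)}
step 6: add edge 3-5 (w=5); MST = {0-6(w=1) 0-8(w=5) 1-5(w=1) 2-7(w=5) 3-5(w=5) 3-6(w=1)}
step 7: add edge 4-8 (w=6); MST = {0-6(w=1) 0-8(w=5) 1-5(w=1) 2-7(w=5) 3-5(w=5) 3-6(w=1) 4-8(w=6)}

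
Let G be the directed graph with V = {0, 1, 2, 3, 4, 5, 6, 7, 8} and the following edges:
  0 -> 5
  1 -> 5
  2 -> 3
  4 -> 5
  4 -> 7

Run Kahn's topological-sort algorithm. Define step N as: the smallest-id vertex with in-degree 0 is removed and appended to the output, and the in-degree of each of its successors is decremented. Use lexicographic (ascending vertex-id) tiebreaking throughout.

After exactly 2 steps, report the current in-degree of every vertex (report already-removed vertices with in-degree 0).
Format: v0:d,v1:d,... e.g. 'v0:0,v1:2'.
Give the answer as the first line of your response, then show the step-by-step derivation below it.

v0:0,v1:0,v2:0,v3:1,v4:0,v5:1,v6:0,v7:1,v8:0

step 1: output 0; order=[0]; indeg=(0,0,0,1,0,2,0,1,0)
step 2: output 1; order=[0,1]; indeg=(0,0,0,1,0,1,0,1,0)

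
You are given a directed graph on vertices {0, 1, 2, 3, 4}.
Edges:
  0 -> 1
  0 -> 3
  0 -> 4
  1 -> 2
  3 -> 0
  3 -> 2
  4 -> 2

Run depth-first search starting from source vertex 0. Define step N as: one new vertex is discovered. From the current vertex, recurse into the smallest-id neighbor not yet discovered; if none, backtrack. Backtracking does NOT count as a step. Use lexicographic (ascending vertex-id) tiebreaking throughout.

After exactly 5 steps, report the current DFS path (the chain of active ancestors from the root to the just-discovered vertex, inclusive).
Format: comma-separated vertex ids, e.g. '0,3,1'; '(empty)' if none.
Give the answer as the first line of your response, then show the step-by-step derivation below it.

0,4

step 1: discover 0; path=0; order=0
step 2: discover 1; path=0>1; order=0,1
step 3: discover 2; path=0>1>2; order=0,1,2
step 4: discover 3; path=0>3; order=0,1,2,3
step 5: discover 4; path=0>4; order=0,1,2,3,4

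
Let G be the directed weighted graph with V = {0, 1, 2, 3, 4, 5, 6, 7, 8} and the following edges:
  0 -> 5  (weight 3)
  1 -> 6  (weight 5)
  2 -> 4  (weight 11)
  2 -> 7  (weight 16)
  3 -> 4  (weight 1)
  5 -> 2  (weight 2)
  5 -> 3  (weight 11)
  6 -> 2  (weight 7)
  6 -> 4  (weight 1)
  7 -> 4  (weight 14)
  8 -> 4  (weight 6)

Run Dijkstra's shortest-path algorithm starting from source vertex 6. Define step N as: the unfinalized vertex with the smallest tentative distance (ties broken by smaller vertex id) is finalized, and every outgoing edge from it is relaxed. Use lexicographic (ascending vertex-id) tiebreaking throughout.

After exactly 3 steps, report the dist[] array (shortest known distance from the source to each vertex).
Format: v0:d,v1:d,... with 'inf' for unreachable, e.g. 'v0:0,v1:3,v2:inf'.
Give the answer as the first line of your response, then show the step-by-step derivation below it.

v0:inf,v1:inf,v2:7,v3:inf,v4:1,v5:inf,v6:0,v7:23,v8:inf

step 1: dist = v0:inf,v1:inf,v2:7,v3:inf,v4:1,v5:inf,v6:0,v7:inf,v8:inf
step 2: dist = v0:inf,v1:inf,v2:7,v3:inf,v4:1,v5:inf,v6:0,v7:inf,v8:inf
step 3: dist = v0:inf,v1:inf,v2:7,v3:inf,v4:1,v5:inf,v6:0,v7:23,v8:inf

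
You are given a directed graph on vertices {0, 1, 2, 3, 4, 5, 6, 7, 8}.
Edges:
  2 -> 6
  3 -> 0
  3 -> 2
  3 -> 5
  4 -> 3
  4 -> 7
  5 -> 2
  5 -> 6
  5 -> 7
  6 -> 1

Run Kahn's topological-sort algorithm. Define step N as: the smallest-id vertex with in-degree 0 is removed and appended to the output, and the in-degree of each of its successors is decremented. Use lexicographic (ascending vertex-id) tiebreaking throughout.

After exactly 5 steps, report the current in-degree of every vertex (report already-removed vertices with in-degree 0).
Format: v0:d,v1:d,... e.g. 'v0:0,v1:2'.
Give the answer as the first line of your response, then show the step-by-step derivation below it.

v0:0,v1:1,v2:0,v3:0,v4:0,v5:0,v6:0,v7:0,v8:0

step 1: output 4; order=[4]; indeg=(1,1,2,0,0,1,2,1,0)
step 2: output 3; order=[4,3]; indeg=(0,1,1,0,0,0,2,1,0)
step 3: output 0; order=[4,3,0]; indeg=(0,1,1,0,0,0,2,1,0)
step 4: output 5; order=[4,3,0,5]; indeg=(0,1,0,0,0,0,1,0,0)
step 5: output 2; order=[4,3,0,5,2]; indeg=(0,1,0,0,0,0,0,0,0)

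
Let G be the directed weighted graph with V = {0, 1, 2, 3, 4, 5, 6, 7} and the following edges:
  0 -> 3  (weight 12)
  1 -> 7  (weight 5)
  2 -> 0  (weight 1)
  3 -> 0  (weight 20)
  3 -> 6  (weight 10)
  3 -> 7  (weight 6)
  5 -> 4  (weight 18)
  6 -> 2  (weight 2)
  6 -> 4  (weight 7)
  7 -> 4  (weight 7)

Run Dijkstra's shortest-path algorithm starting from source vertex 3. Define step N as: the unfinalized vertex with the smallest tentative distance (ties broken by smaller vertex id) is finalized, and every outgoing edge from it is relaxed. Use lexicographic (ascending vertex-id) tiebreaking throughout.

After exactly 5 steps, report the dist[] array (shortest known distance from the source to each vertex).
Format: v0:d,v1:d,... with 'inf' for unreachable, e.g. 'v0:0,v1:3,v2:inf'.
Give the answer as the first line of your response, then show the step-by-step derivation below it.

v0:13,v1:inf,v2:12,v3:0,v4:13,v5:inf,v6:10,v7:6

step 1: dist = v0:20,v1:inf,v2:inf,v3:0,v4:inf,v5:inf,v6:10,v7:6
step 2: dist = v0:20,v1:inf,v2:inf,v3:0,v4:13,v5:inf,v6:10,v7:6
step 3: dist = v0:20,v1:inf,v2:12,v3:0,v4:13,v5:inf,v6:10,v7:6
step 4: dist = v0:13,v1:inf,v2:12,v3:0,v4:13,v5:inf,v6:10,v7:6
step 5: dist = v0:13,v1:inf,v2:12,v3:0,v4:13,v5:inf,v6:10,v7:6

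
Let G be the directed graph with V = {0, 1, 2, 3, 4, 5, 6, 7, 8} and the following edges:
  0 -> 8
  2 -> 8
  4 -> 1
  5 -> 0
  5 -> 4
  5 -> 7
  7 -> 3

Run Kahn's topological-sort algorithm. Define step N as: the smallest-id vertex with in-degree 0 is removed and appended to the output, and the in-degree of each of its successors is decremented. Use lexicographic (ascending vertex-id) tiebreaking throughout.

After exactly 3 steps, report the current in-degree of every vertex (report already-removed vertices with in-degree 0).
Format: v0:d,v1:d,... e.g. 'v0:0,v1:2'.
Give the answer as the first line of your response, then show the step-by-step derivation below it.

v0:0,v1:1,v2:0,v3:1,v4:0,v5:0,v6:0,v7:0,v8:0

step 1: output 2; order=[2]; indeg=(1,1,0,1,1,0,0,1,1)
step 2: output 5; order=[2,5]; indeg=(0,1,0,1,0,0,0,0,1)
step 3: output 0; order=[2,5,0]; indeg=(0,1,0,1,0,0,0,0,0)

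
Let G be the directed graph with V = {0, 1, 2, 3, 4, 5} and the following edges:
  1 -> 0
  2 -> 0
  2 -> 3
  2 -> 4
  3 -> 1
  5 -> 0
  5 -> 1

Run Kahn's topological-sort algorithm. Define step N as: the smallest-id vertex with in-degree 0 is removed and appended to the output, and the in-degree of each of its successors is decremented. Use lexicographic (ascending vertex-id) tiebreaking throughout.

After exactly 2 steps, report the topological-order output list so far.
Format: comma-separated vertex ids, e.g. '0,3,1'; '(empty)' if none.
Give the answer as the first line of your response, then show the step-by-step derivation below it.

2,3

step 1: output 2; order=[2]; indeg=(2,2,0,0,0,0)
step 2: output 3; order=[2,3]; indeg=(2,1,0,0,0,0)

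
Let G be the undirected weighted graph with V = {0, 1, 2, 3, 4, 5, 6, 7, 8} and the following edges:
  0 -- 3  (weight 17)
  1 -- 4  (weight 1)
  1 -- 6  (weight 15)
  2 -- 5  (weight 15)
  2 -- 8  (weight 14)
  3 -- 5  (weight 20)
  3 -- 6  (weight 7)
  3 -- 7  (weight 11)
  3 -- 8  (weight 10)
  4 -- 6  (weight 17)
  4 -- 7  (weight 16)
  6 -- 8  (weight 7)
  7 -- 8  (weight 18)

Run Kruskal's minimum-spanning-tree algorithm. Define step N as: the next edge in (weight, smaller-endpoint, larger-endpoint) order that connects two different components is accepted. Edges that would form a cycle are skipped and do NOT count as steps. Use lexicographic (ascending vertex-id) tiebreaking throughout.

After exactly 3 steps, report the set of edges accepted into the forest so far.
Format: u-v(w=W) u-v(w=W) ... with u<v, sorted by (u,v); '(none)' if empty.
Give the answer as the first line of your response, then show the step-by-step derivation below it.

1-4(w=1) 3-6(w=7) 6-8(w=7)

step 1: add edge 1-4 (w=1); MST = {1-4(w=1)}
step 2: add edge 3-6 (w=7); MST = {1-4(w=1) 3-6(w=7)}
step 3: add edge 6-8 (w=7); MST = {1-4(w=1) 3-6(w=7) 6-8(w=7)}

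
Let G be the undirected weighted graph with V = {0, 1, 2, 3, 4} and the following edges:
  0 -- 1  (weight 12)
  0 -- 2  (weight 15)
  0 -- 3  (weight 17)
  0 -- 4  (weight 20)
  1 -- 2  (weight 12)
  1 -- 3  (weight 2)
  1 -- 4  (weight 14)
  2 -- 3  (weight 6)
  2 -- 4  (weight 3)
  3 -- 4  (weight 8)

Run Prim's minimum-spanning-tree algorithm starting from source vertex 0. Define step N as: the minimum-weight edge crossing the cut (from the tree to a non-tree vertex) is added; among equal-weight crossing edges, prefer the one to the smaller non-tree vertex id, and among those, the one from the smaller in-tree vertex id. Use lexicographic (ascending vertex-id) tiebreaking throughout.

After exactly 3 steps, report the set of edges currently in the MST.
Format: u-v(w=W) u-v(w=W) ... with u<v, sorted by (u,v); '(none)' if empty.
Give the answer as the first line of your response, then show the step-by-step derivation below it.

0-1(w=12) 1-3(w=2) 2-3(w=6)

step 1: add edge 0-1 (w=12); MST = {0-1(w=12)}
step 2: add edge 1-3 (w=2); MST = {0-1(w=12) 1-3(w=2)}
step 3: add edge 2-3 (w=6); MST = {0-1(w=12) 1-3(w=2) 2-3(w=6)}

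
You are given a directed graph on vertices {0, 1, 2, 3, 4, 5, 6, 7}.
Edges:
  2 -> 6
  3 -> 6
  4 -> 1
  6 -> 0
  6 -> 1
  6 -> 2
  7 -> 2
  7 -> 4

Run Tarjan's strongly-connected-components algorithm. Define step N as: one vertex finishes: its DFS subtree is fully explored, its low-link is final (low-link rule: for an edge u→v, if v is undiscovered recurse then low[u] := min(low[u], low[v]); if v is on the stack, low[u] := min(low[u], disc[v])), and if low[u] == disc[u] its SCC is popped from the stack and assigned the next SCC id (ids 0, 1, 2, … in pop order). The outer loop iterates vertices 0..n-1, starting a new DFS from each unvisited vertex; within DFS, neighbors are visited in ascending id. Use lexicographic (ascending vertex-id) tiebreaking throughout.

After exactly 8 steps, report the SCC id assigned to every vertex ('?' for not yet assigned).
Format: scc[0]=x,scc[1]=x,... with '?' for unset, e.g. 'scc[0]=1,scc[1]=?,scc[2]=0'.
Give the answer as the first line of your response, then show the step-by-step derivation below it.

scc[0]=0,scc[1]=1,scc[2]=2,scc[3]=3,scc[4]=4,scc[5]=5,scc[6]=2,scc[7]=6

step 1: low=(low[0]=0,low[1]=?,low[2]=?,low[3]=?,low[4]=?,low[5]=?,low[6]=?,low[7]=?); scc=(scc[0]=0,scc[1]=?,scc[2]=?,scc[3]=?,scc[4]=?,scc[5]=?,scc[6]=?,scc[7]=?)
step 2: low=(low[0]=0,low[1]=1,low[2]=?,low[3]=?,low[4]=?,low[5]=?,low[6]=?,low[7]=?); scc=(scc[0]=0,scc[1]=1,scc[2]=?,scc[3]=?,scc[4]=?,scc[5]=?,scc[6]=?,scc[7]=?)
step 3: low=(low[0]=0,low[1]=1,low[2]=2,low[3]=?,low[4]=?,low[5]=?,low[6]=2,low[7]=?); scc=(scc[0]=0,scc[1]=1,scc[2]=?,scc[3]=?,scc[4]=?,scc[5]=?,scc[6]=?,scc[7]=?)
step 4: low=(low[0]=0,low[1]=1,low[2]=2,low[3]=?,low[4]=?,low[5]=?,low[6]=2,low[7]=?); scc=(scc[0]=0,scc[1]=1,scc[2]=2,scc[3]=?,scc[4]=?,scc[5]=?,scc[6]=2,scc[7]=?)
step 5: low=(low[0]=0,low[1]=1,low[2]=2,low[3]=4,low[4]=?,low[5]=?,low[6]=2,low[7]=?); scc=(scc[0]=0,scc[1]=1,scc[2]=2,scc[3]=3,scc[4]=?,scc[5]=?,scc[6]=2,scc[7]=?)
step 6: low=(low[0]=0,low[1]=1,low[2]=2,low[3]=4,low[4]=5,low[5]=?,low[6]=2,low[7]=?); scc=(scc[0]=0,scc[1]=1,scc[2]=2,scc[3]=3,scc[4]=4,scc[5]=?,scc[6]=2,scc[7]=?)
step 7: low=(low[0]=0,low[1]=1,low[2]=2,low[3]=4,low[4]=5,low[5]=6,low[6]=2,low[7]=?); scc=(scc[0]=0,scc[1]=1,scc[2]=2,scc[3]=3,scc[4]=4,scc[5]=5,scc[6]=2,scc[7]=?)
step 8: low=(low[0]=0,low[1]=1,low[2]=2,low[3]=4,low[4]=5,low[5]=6,low[6]=2,low[7]=7); scc=(scc[0]=0,scc[1]=1,scc[2]=2,scc[3]=3,scc[4]=4,scc[5]=5,scc[6]=2,scc[7]=6)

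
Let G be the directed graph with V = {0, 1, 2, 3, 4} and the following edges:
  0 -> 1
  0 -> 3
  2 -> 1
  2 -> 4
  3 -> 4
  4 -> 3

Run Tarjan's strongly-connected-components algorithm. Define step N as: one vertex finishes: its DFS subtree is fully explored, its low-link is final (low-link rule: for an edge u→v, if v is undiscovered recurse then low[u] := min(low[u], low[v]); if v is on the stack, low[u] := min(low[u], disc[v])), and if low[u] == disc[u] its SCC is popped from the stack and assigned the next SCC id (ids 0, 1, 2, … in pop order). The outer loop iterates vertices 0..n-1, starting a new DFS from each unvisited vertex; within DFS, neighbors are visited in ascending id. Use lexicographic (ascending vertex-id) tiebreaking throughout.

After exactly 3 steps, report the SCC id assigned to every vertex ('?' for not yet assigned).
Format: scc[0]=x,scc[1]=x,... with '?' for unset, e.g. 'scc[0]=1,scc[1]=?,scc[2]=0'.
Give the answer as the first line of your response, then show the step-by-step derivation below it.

scc[0]=?,scc[1]=0,scc[2]=?,scc[3]=1,scc[4]=1

step 1: low=(low[0]=0,low[1]=1,low[2]=?,low[3]=?,low[4]=?); scc=(scc[0]=?,scc[1]=0,scc[2]=?,scc[3]=?,scc[4]=?)
step 2: low=(low[0]=0,low[1]=1,low[2]=?,low[3]=2,low[4]=2); scc=(scc[0]=?,scc[1]=0,scc[2]=?,scc[3]=?,scc[4]=?)
step 3: low=(low[0]=0,low[1]=1,low[2]=?,low[3]=2,low[4]=2); scc=(scc[0]=?,scc[1]=0,scc[2]=?,scc[3]=1,scc[4]=1)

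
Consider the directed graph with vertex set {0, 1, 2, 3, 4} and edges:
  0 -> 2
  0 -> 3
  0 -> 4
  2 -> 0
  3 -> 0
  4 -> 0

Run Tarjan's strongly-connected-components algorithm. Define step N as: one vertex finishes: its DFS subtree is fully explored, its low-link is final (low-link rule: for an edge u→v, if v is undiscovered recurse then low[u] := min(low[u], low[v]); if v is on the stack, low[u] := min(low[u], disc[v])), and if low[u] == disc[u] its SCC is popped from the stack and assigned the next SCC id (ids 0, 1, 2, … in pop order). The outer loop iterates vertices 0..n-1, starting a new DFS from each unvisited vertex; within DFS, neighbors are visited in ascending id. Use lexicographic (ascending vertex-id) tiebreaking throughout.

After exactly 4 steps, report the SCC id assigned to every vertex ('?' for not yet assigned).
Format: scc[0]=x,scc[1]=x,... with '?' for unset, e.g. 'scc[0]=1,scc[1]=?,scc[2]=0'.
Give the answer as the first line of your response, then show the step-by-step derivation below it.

scc[0]=0,scc[1]=?,scc[2]=0,scc[3]=0,scc[4]=0

step 1: low=(low[0]=0,low[1]=?,low[2]=0,low[3]=?,low[4]=?); scc=(scc[0]=?,scc[1]=?,scc[2]=?,scc[3]=?,scc[4]=?)
step 2: low=(low[0]=0,low[1]=?,low[2]=0,low[3]=0,low[4]=?); scc=(scc[0]=?,scc[1]=?,scc[2]=?,scc[3]=?,scc[4]=?)
step 3: low=(low[0]=0,low[1]=?,low[2]=0,low[3]=0,low[4]=0); scc=(scc[0]=?,scc[1]=?,scc[2]=?,scc[3]=?,scc[4]=?)
step 4: low=(low[0]=0,low[1]=?,low[2]=0,low[3]=0,low[4]=0); scc=(scc[0]=0,scc[1]=?,scc[2]=0,scc[3]=0,scc[4]=0)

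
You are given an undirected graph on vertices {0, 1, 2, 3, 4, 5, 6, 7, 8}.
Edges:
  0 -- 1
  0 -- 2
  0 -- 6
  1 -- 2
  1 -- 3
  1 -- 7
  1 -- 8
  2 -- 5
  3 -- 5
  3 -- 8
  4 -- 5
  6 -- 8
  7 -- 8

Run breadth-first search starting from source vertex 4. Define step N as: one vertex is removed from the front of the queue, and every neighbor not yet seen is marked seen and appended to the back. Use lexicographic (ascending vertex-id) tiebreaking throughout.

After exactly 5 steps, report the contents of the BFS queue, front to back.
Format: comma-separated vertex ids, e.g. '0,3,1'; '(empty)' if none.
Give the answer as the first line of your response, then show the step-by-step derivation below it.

1,8,6

step 1: dequeue 4; queue=[5]; order=4
step 2: dequeue 5; queue=[2,3]; order=4,5
step 3: dequeue 2; queue=[3,0,1]; order=4,5,2
step 4: dequeue 3; queue=[0,1,8]; order=4,5,2,3
step 5: dequeue 0; queue=[1,8,6]; order=4,5,2,3,0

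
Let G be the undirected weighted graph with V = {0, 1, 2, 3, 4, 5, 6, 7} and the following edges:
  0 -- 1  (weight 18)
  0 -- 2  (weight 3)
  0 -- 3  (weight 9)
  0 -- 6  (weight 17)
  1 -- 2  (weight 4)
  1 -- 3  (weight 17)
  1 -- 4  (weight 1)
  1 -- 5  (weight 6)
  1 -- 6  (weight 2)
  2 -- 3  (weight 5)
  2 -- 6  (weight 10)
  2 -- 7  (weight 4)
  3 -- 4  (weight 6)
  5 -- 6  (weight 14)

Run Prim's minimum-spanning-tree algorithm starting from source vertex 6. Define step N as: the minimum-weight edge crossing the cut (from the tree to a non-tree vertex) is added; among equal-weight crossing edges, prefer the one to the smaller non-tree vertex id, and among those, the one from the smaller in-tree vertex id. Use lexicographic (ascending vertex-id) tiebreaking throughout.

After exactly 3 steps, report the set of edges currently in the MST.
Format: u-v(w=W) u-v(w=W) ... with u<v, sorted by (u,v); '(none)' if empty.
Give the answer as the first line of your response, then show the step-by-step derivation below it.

1-2(w=4) 1-4(w=1) 1-6(w=2)

step 1: add edge 1-6 (w=2); MST = {1-6(w=2)}
step 2: add edge 1-4 (w=1); MST = {1-4(w=1) 1-6(w=2)}
step 3: add edge 1-2 (w=4); MST = {1-2(w=4) 1-4(w=1) 1-6(w=2)}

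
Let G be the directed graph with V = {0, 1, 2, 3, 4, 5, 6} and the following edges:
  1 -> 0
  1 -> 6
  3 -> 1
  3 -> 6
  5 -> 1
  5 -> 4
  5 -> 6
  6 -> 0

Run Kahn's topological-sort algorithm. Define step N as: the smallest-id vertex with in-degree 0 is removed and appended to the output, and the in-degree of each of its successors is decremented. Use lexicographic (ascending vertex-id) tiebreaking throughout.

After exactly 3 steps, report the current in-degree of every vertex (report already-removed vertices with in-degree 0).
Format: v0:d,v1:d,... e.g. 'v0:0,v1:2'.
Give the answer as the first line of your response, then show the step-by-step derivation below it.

v0:2,v1:0,v2:0,v3:0,v4:0,v5:0,v6:1

step 1: output 2; order=[2]; indeg=(2,2,0,0,1,0,3)
step 2: output 3; order=[2,3]; indeg=(2,1,0,0,1,0,2)
step 3: output 5; order=[2,3,5]; indeg=(2,0,0,0,0,0,1)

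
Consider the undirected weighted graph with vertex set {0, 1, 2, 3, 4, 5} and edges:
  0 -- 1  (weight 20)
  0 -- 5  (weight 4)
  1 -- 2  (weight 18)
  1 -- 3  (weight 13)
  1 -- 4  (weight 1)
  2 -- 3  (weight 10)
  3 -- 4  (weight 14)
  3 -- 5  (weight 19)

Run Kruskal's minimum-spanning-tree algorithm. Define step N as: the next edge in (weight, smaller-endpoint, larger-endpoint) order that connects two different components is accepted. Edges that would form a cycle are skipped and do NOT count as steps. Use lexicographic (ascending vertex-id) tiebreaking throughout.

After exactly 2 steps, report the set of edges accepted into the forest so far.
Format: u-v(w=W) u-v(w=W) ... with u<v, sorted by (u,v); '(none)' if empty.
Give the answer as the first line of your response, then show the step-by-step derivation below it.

0-5(w=4) 1-4(w=1)

step 1: add edge 1-4 (w=1); MST = {1-4(w=1)}
step 2: add edge 0-5 (w=4); MST = {0-5(w=4) 1-4(w=1)}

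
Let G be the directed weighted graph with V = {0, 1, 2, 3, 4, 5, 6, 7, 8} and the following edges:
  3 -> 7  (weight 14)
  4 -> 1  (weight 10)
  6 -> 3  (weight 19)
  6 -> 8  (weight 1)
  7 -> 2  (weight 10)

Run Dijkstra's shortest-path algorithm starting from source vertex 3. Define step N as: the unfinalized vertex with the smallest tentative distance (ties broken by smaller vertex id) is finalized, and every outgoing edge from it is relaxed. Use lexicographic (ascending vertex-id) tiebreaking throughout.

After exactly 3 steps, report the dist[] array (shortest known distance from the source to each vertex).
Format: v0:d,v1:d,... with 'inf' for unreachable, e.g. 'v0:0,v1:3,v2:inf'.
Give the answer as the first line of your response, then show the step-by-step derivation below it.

v0:inf,v1:inf,v2:24,v3:0,v4:inf,v5:inf,v6:inf,v7:14,v8:inf

step 1: dist = v0:inf,v1:inf,v2:inf,v3:0,v4:inf,v5:inf,v6:inf,v7:14,v8:inf
step 2: dist = v0:inf,v1:inf,v2:24,v3:0,v4:inf,v5:inf,v6:inf,v7:14,v8:inf
step 3: dist = v0:inf,v1:inf,v2:24,v3:0,v4:inf,v5:inf,v6:inf,v7:14,v8:inf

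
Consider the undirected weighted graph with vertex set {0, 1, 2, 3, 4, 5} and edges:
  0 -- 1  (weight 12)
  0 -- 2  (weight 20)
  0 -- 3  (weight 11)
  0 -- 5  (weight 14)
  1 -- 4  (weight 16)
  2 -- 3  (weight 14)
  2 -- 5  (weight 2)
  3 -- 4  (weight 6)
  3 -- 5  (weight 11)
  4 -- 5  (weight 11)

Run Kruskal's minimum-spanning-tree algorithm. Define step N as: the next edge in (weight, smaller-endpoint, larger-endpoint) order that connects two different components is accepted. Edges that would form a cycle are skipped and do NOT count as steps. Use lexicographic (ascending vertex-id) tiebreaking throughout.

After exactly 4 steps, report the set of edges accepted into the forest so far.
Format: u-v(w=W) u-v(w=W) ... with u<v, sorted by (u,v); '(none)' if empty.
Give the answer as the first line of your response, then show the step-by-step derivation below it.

0-3(w=11) 2-5(w=2) 3-4(w=6) 3-5(w=11)

step 1: add edge 2-5 (w=2); MST = {2-5(w=2)}
step 2: add edge 3-4 (w=6); MST = {2-5(w=2) 3-4(w=6)}
step 3: add edge 0-3 (w=11); MST = {0-3(w=11) 2-5(w=2) 3-4(w=6)}
step 4: add edge 3-5 (w=11); MST = {0-3(w=11) 2-5(w=2) 3-4(w=6) 3-5(w=11)}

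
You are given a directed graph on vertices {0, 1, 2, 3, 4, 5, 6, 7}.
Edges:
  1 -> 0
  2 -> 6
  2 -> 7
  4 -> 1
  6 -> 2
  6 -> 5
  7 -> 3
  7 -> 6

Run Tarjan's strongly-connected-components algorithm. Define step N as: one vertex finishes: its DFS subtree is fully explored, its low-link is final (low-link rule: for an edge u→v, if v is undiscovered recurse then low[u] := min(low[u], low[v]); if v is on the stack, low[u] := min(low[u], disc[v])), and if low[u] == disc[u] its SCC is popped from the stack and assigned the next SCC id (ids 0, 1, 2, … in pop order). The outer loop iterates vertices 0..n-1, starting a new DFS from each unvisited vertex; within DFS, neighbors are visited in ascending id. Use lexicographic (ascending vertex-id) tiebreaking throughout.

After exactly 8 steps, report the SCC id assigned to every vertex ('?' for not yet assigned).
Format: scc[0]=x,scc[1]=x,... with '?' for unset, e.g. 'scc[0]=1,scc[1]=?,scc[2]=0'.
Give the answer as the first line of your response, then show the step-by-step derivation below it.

scc[0]=0,scc[1]=1,scc[2]=4,scc[3]=3,scc[4]=5,scc[5]=2,scc[6]=4,scc[7]=4

step 1: low=(low[0]=0,low[1]=?,low[2]=?,low[3]=?,low[4]=?,low[5]=?,low[6]=?,low[7]=?); scc=(scc[0]=0,scc[1]=?,scc[2]=?,scc[3]=?,scc[4]=?,scc[5]=?,scc[6]=?,scc[7]=?)
step 2: low=(low[0]=0,low[1]=1,low[2]=?,low[3]=?,low[4]=?,low[5]=?,low[6]=?,low[7]=?); scc=(scc[0]=0,scc[1]=1,scc[2]=?,scc[3]=?,scc[4]=?,scc[5]=?,scc[6]=?,scc[7]=?)
step 3: low=(low[0]=0,low[1]=1,low[2]=2,low[3]=?,low[4]=?,low[5]=4,low[6]=2,low[7]=?); scc=(scc[0]=0,scc[1]=1,scc[2]=?,scc[3]=?,scc[4]=?,scc[5]=2,scc[6]=?,scc[7]=?)
step 4: low=(low[0]=0,low[1]=1,low[2]=2,low[3]=?,low[4]=?,low[5]=4,low[6]=2,low[7]=?); scc=(scc[0]=0,scc[1]=1,scc[2]=?,scc[3]=?,scc[4]=?,scc[5]=2,scc[6]=?,scc[7]=?)
step 5: low=(low[0]=0,low[1]=1,low[2]=2,low[3]=6,low[4]=?,low[5]=4,low[6]=2,low[7]=5); scc=(scc[0]=0,scc[1]=1,scc[2]=?,scc[3]=3,scc[4]=?,scc[5]=2,scc[6]=?,scc[7]=?)
step 6: low=(low[0]=0,low[1]=1,low[2]=2,low[3]=6,low[4]=?,low[5]=4,low[6]=2,low[7]=3); scc=(scc[0]=0,scc[1]=1,scc[2]=?,scc[3]=3,scc[4]=?,scc[5]=2,scc[6]=?,scc[7]=?)
step 7: low=(low[0]=0,low[1]=1,low[2]=2,low[3]=6,low[4]=?,low[5]=4,low[6]=2,low[7]=3); scc=(scc[0]=0,scc[1]=1,scc[2]=4,scc[3]=3,scc[4]=?,scc[5]=2,scc[6]=4,scc[7]=4)
step 8: low=(low[0]=0,low[1]=1,low[2]=2,low[3]=6,low[4]=7,low[5]=4,low[6]=2,low[7]=3); scc=(scc[0]=0,scc[1]=1,scc[2]=4,scc[3]=3,scc[4]=5,scc[5]=2,scc[6]=4,scc[7]=4)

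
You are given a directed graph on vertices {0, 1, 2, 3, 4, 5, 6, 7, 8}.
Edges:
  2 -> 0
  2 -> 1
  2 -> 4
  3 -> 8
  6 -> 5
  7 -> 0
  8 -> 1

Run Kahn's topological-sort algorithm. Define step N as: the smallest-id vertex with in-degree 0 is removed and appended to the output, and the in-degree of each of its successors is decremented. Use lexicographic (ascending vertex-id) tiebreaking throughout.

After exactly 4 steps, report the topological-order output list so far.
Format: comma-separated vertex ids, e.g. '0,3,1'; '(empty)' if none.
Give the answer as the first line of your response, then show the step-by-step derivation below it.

2,3,4,6

step 1: output 2; order=[2]; indeg=(1,1,0,0,0,1,0,0,1)
step 2: output 3; order=[2,3]; indeg=(1,1,0,0,0,1,0,0,0)
step 3: output 4; order=[2,3,4]; indeg=(1,1,0,0,0,1,0,0,0)
step 4: output 6; order=[2,3,4,6]; indeg=(1,1,0,0,0,0,0,0,0)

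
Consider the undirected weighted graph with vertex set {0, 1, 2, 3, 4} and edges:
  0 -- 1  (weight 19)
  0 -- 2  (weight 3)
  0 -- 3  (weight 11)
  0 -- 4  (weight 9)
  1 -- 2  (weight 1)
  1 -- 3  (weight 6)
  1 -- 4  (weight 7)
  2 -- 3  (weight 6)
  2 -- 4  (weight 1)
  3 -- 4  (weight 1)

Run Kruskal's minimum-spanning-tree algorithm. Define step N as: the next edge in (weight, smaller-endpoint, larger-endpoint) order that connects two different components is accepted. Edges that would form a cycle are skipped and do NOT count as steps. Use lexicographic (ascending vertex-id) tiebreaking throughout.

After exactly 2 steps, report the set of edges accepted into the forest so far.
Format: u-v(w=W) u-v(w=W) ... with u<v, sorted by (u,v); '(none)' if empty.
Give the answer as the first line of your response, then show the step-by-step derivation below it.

1-2(w=1) 2-4(w=1)

step 1: add edge 1-2 (w=1); MST = {1-2(w=1)}
step 2: add edge 2-4 (w=1); MST = {1-2(w=1) 2-4(w=1)}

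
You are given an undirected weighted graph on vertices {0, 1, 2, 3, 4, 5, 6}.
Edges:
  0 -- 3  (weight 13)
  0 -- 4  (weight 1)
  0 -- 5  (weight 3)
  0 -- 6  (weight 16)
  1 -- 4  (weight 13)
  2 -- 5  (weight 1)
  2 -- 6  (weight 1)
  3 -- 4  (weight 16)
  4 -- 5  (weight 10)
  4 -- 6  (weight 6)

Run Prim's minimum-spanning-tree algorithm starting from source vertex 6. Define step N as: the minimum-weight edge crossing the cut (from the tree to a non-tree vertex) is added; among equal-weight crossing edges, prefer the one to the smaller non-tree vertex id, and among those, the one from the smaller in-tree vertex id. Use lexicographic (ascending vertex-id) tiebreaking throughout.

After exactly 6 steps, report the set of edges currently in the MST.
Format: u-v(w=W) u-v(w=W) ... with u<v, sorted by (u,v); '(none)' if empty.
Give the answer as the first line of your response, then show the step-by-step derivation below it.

0-3(w=13) 0-4(w=1) 0-5(w=3) 1-4(w=13) 2-5(w=1) 2-6(w=1)

step 1: add edge 2-6 (w=1); MST = {2-6(w=1)}
step 2: add edge 2-5 (w=1); MST = {2-5(w=1) 2-6(w=1)}
step 3: add edge 0-5 (w=3); MST = {0-5(w=3) 2-5(w=1) 2-6(w=1)}
step 4: add edge 0-4 (w=1); MST = {0-4(w=1) 0-5(w=3) 2-5(w=1) 2-6(w=1)}
step 5: add edge 1-4 (w=13); MST = {0-4(w=1) 0-5(w=3) 1-4(w=13) 2-5(w=1) 2-6(w=1)}
step 6: add edge 0-3 (w=13); MST = {0-3(w=13) 0-4(w=1) 0-5(w=3) 1-4(w=13) 2-5(w=1) 2-6(w=1)}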